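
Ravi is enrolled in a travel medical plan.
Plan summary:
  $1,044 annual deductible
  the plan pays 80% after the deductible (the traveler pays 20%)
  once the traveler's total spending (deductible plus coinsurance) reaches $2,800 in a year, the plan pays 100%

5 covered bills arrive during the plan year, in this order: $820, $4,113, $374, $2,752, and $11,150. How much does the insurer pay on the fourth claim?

Claim 1 — $820: all of it applies to the deductible. Traveler pays $820; OOP now $820. Plan pays $820 − $820 = $0.
Claim 2 — $4,113: $224 finishes the deductible; $3,889 goes to coinsurance; traveler's 20% is $777.80. Cost to traveler: $1,001.80. OOP to date $1,821.80. Insurer: $4,113 − $1,001.80 = $3,111.20.
Claim 3 — $374: 20% coinsurance on $374 = $74.80. Traveler owes $74.80 (running OOP $1,896.60). Plan pays $374 − $74.80 = $299.20.
Claim 4 — $2,752: deductible already satisfied, so traveler's share is 20% × $2,752 = $550.40. Cost to traveler: $550.40. OOP to date $2,447. Insurer: $2,752 − $550.40 = $2,201.60.

$2,201.60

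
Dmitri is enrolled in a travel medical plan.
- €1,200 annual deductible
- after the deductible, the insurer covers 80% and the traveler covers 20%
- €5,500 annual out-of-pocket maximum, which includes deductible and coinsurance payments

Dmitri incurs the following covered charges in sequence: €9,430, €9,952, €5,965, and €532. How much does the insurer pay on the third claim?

Claim 1 — €9,430: deductible takes €1,200, €8,230 remains; 20% of €8,230 = €1,646. Traveler pays €2,846; OOP now €2,846. Insurer: €9,430 − €2,846 = €6,584.
Claim 2 — €9,952: deductible met; 20% of €9,952 = €1,990.40. Traveler pays €1,990.40; OOP now €4,836.40. Plan pays €9,952 − €1,990.40 = €7,961.60.
Claim 3 — €5,965: 20% coinsurance on €5,965 = €1,193. Adding that to €4,836.40 gives €6,029.40, past the €5,500 cap; traveler pays only €5,500 − €4,836.40 = €663.60. Insurer: €5,965 − €663.60 = €5,301.40.

€5,301.40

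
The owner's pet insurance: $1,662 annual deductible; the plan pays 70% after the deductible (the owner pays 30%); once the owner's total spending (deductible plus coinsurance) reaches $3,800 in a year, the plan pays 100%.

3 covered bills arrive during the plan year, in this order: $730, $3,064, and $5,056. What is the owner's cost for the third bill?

$1,498.40

Claim 1 ($730): all of it applies to the deductible. Cost to owner: $730. OOP to date $730.
Claim 2 ($3,064): $932 finishes the deductible; $2,132 goes to coinsurance; coinsurance $2,132 × 30% = $639.60. Owner owes $1,571.60 (running OOP $2,301.60).
Claim 3 ($5,056): deductible already satisfied, so owner's share is 30% × $5,056 = $1,516.80. That would push OOP to $3,818.40, over the $3,800 cap, so owner pays $3,800 − $2,301.60 = $1,498.40.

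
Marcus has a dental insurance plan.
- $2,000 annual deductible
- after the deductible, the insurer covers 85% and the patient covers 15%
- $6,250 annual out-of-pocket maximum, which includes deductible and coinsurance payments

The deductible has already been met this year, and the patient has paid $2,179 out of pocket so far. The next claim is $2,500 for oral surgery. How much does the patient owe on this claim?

The deductible is already satisfied, so the full bill goes to coinsurance.
Patient's 15% share of $2,500 is $375.
Year-to-date out-of-pocket becomes $2,179 + $375 = $2,554, still under the $6,250 maximum, so no cap applies.

$375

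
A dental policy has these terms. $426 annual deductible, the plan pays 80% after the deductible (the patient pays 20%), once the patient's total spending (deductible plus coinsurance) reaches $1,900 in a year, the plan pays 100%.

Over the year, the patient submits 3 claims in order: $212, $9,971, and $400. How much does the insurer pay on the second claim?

$8,283

Claim 1 ($212): fully absorbed by the deductible. Patient owes $212 (running OOP $212). Plan pays $212 − $212 = $0.
Claim 2 ($9,971): $214 to deductible, leaving $9,757; patient's 20% is $1,951.40. Together that's $214 + $1,951.40 = $2,165.40. Adding that to $212 gives $2,377.40, past the $1,900 cap; patient pays only $1,900 − $212 = $1,688. Insurer: $9,971 − $1,688 = $8,283.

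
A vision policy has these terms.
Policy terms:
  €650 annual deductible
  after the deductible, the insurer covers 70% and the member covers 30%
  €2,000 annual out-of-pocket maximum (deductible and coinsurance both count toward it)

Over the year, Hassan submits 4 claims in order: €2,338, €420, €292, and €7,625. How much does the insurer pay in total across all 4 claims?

€8,675

Bill 1, €2,338: €650 finishes the deductible; €1,688 goes to coinsurance; member's 30% is €506.40. Member owes €1,156.40 (running OOP €1,156.40). Plan pays €2,338 − €1,156.40 = €1,181.60.
Bill 2, €420: deductible met; 30% of €420 = €126. Member pays €126; OOP now €1,282.40. Plan pays €420 − €126 = €294.
Bill 3, €292: 30% coinsurance on €292 = €87.60. Cost to member: €87.60. OOP to date €1,370. Insurer: €292 − €87.60 = €204.40.
Bill 4, €7,625: 30% coinsurance on €7,625 = €2,287.50. That would push OOP to €3,657.50, over the €2,000 cap, so member pays €2,000 − €1,370 = €630. Plan pays €7,625 − €630 = €6,995.
Insurer total = bills − member's total = €10,675 − €2,000 = €8,675.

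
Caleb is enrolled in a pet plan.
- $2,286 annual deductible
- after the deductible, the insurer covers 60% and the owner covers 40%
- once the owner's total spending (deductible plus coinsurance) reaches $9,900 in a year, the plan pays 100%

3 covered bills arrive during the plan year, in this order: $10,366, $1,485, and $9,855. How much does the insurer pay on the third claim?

Claim 1 — $10,366: $2,286 finishes the deductible; $8,080 goes to coinsurance; coinsurance $8,080 × 40% = $3,232. Owner owes $5,518 (running OOP $5,518). Insurer: $10,366 − $5,518 = $4,848.
Claim 2 — $1,485: 40% coinsurance on $1,485 = $594. Owner owes $594 (running OOP $6,112). Plan pays $1,485 − $594 = $891.
Claim 3 — $9,855: deductible met; 40% of $9,855 = $3,942. Adding that to $6,112 gives $10,054, past the $9,900 cap; owner pays only $9,900 − $6,112 = $3,788. Plan pays $9,855 − $3,788 = $6,067.

$6,067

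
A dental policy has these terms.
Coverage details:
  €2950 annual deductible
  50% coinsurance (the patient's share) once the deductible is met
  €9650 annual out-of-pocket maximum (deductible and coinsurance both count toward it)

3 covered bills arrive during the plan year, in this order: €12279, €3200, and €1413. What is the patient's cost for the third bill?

€435.50

#1 (€12279): deductible takes €2950, €9329 remains; 50% of €9329 = €4664.50. Cost to patient: €7614.50. OOP to date €7614.50.
#2 (€3200): deductible met; 50% of €3200 = €1600. Patient owes €1600 (running OOP €9214.50).
#3 (€1413): deductible met; 50% of €1413 = €706.50. OOP would hit €9921 > €9650, so the cap limits the patient to €9650 − €9214.50 = €435.50.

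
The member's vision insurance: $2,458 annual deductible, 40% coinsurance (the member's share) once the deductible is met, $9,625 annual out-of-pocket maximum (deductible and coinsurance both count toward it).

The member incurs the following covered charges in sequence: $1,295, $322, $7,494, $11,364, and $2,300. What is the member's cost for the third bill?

#1 ($1,295): all of it applies to the deductible. Member owes $1,295 (running OOP $1,295).
#2 ($322): fully absorbed by the deductible. Member owes $322 (running OOP $1,617).
#3 ($7,494): $841 finishes the deductible; $6,653 goes to coinsurance; member's 40% is $2,661.20. Member owes $3,502.20 (running OOP $5,119.20).

$3,502.20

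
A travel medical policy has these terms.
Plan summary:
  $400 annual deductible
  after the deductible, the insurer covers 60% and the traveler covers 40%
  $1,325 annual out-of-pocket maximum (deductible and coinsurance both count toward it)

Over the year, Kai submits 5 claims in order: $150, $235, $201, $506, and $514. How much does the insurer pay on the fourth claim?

Bill 1, $150: fully absorbed by the deductible. Traveler pays $150; OOP now $150. Insurer: $150 − $150 = $0.
Bill 2, $235: fully absorbed by the deductible. Traveler owes $235 (running OOP $385). Insurer: $235 − $235 = $0.
Bill 3, $201: $15 to deductible, leaving $186; traveler's 40% is $74.40. Traveler pays $89.40; OOP now $474.40. Plan pays $201 − $89.40 = $111.60.
Bill 4, $506: deductible already satisfied, so traveler's share is 40% × $506 = $202.40. Cost to traveler: $202.40. OOP to date $676.80. Insurer: $506 − $202.40 = $303.60.

$303.60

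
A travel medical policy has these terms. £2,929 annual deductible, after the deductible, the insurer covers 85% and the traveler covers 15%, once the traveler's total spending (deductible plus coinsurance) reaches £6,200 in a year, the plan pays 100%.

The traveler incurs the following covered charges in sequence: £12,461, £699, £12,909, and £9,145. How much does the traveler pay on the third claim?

£1,736.35

Claim 1 (£12,461): deductible takes £2,929, £9,532 remains; coinsurance £9,532 × 15% = £1,429.80. Traveler pays £4,358.80; OOP now £4,358.80.
Claim 2 (£699): 15% coinsurance on £699 = £104.85. Traveler owes £104.85 (running OOP £4,463.65).
Claim 3 (£12,909): deductible met; 15% of £12,909 = £1,936.35. OOP would hit £6,400 > £6,200, so the cap limits the traveler to £6,200 − £4,463.65 = £1,736.35.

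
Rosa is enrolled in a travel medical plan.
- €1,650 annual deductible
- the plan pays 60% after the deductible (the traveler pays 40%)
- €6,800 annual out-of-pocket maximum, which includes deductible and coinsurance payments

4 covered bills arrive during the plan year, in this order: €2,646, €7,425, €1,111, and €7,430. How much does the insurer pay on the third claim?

€666.60

Claim 1 — €2,646: €1,650 finishes the deductible; €996 goes to coinsurance; 40% of €996 = €398.40. Traveler owes €2,048.40 (running OOP €2,048.40). Plan pays €2,646 − €2,048.40 = €597.60.
Claim 2 — €7,425: deductible already satisfied, so traveler's share is 40% × €7,425 = €2,970. Traveler pays €2,970; OOP now €5,018.40. Insurer: €7,425 − €2,970 = €4,455.
Claim 3 — €1,111: deductible already satisfied, so traveler's share is 40% × €1,111 = €444.40. Traveler pays €444.40; OOP now €5,462.80. Insurer: €1,111 − €444.40 = €666.60.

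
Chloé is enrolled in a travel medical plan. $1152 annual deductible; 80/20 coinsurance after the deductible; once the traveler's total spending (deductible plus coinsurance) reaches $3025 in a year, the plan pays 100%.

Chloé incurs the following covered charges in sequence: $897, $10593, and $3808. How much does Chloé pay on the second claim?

$2128

Bill 1, $897: all of it applies to the deductible. Cost to traveler: $897. OOP to date $897.
Bill 2, $10593: $255 finishes the deductible; $10338 goes to coinsurance; 20% of $10338 = $2067.60. Together that's $255 + $2067.60 = $2322.60. Adding that to $897 gives $3219.60, past the $3025 cap; traveler pays only $3025 − $897 = $2128.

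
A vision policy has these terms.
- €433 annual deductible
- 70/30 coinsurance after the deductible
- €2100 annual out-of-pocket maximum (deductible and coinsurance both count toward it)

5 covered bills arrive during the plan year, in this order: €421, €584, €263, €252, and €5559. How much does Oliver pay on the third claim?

€78.90

Claim 1 (€421): all of it applies to the deductible. Cost to member: €421. OOP to date €421.
Claim 2 (€584): €12 to deductible, leaving €572; coinsurance €572 × 30% = €171.60. Member owes €183.60 (running OOP €604.60).
Claim 3 (€263): 30% coinsurance on €263 = €78.90. Member pays €78.90; OOP now €683.50.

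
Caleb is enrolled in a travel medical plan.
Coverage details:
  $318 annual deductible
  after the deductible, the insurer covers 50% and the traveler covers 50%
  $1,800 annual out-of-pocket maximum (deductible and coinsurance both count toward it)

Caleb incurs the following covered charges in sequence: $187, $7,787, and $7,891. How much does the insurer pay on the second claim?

#1 ($187): all of it applies to the deductible. Traveler pays $187; OOP now $187. Insurer: $187 − $187 = $0.
#2 ($7,787): $131 to deductible, leaving $7,656; traveler's 50% is $3,828. Deductible plus coinsurance: $131 + $3,828 = $3,959. OOP would hit $4,146 > $1,800, so the cap limits the traveler to $1,800 − $187 = $1,613. Insurer: $7,787 − $1,613 = $6,174.

$6,174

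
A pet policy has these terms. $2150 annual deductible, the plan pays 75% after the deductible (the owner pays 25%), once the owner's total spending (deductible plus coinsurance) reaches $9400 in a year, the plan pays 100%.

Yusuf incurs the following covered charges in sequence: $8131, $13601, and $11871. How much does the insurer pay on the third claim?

$9516.50

Claim 1 ($8131): $2150 to deductible, leaving $5981; owner's 25% is $1495.25. Owner owes $3645.25 (running OOP $3645.25). Insurer: $8131 − $3645.25 = $4485.75.
Claim 2 ($13601): 25% coinsurance on $13601 = $3400.25. Owner pays $3400.25; OOP now $7045.50. Plan pays $13601 − $3400.25 = $10200.75.
Claim 3 ($11871): deductible met; 25% of $11871 = $2967.75. OOP would hit $10013.25 > $9400, so the cap limits the owner to $9400 − $7045.50 = $2354.50. Plan pays $11871 − $2354.50 = $9516.50.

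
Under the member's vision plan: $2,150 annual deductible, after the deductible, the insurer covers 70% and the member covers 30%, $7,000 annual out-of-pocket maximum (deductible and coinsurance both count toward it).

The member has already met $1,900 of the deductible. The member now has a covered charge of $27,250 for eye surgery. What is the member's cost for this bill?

$5,100

Deductible still to meet: $2,150 − $1,900 = $250.
The remaining $27,000 (= $27,250 − $250) moves to coinsurance.
30% of $27,000 = $8,100 falls to the member.
Member responsibility before any cap: $250 + $8,100 = $8,350.
Year-to-date out-of-pocket would reach $1,900 + $8,350 = $10,250, above the $7,000 maximum, so the member pays only $7,000 − $1,900 = $5,100.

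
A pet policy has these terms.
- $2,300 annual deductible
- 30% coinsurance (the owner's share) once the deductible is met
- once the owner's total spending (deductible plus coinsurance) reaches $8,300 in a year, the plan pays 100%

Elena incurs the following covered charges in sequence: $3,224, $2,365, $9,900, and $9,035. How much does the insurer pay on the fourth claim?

Claim 1 ($3,224): $2,300 finishes the deductible; $924 goes to coinsurance; owner's 30% is $277.20. Cost to owner: $2,577.20. OOP to date $2,577.20. Insurer: $3,224 − $2,577.20 = $646.80.
Claim 2 ($2,365): deductible already satisfied, so owner's share is 30% × $2,365 = $709.50. Cost to owner: $709.50. OOP to date $3,286.70. Insurer: $2,365 − $709.50 = $1,655.50.
Claim 3 ($9,900): deductible already satisfied, so owner's share is 30% × $9,900 = $2,970. Owner pays $2,970; OOP now $6,256.70. Plan pays $9,900 − $2,970 = $6,930.
Claim 4 ($9,035): 30% coinsurance on $9,035 = $2,710.50. OOP would hit $8,967.20 > $8,300, so the cap limits the owner to $8,300 − $6,256.70 = $2,043.30. Plan pays $9,035 − $2,043.30 = $6,991.70.

$6,991.70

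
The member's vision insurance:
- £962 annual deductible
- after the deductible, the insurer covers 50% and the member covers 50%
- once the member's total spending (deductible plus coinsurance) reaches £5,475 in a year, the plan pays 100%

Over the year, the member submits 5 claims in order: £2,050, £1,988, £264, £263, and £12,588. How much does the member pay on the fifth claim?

£2,711.50

Claim 1 — £2,050: £962 finishes the deductible; £1,088 goes to coinsurance; 50% of £1,088 = £544. Member owes £1,506 (running OOP £1,506).
Claim 2 — £1,988: deductible already satisfied, so member's share is 50% × £1,988 = £994. Member owes £994 (running OOP £2,500).
Claim 3 — £264: deductible already satisfied, so member's share is 50% × £264 = £132. Cost to member: £132. OOP to date £2,632.
Claim 4 — £263: deductible met; 50% of £263 = £131.50. Member owes £131.50 (running OOP £2,763.50).
Claim 5 — £12,588: deductible met; 50% of £12,588 = £6,294. Adding that to £2,763.50 gives £9,057.50, past the £5,475 cap; member pays only £5,475 − £2,763.50 = £2,711.50.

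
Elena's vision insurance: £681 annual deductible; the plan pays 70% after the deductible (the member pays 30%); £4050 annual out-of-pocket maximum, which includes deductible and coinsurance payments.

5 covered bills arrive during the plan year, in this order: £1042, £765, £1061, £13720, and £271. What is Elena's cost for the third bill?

£318.30

#1 (£1042): deductible takes £681, £361 remains; 30% of £361 = £108.30. Member pays £789.30; OOP now £789.30.
#2 (£765): deductible met; 30% of £765 = £229.50. Cost to member: £229.50. OOP to date £1018.80.
#3 (£1061): 30% coinsurance on £1061 = £318.30. Cost to member: £318.30. OOP to date £1337.10.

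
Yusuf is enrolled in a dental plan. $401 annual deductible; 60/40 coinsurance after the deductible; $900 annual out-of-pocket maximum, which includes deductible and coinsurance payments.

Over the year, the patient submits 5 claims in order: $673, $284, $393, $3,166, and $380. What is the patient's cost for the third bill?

$157.20

Claim 1 — $673: $401 finishes the deductible; $272 goes to coinsurance; coinsurance $272 × 40% = $108.80. Patient pays $509.80; OOP now $509.80.
Claim 2 — $284: deductible already satisfied, so patient's share is 40% × $284 = $113.60. Patient owes $113.60 (running OOP $623.40).
Claim 3 — $393: deductible already satisfied, so patient's share is 40% × $393 = $157.20. Patient pays $157.20; OOP now $780.60.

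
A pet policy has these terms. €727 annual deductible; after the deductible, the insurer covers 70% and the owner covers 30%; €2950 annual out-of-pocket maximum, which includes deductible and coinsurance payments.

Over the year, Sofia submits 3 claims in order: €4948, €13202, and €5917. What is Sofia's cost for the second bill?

€956.70

#1 (€4948): deductible takes €727, €4221 remains; owner's 30% is €1266.30. Owner owes €1993.30 (running OOP €1993.30).
#2 (€13202): 30% coinsurance on €13202 = €3960.60. That would push OOP to €5953.90, over the €2950 cap, so owner pays €2950 − €1993.30 = €956.70.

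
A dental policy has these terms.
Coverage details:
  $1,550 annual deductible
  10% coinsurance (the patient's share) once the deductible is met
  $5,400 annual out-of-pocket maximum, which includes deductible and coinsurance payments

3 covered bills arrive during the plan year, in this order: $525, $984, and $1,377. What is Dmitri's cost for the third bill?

$174.60

Claim 1 — $525: all of it applies to the deductible. Patient owes $525 (running OOP $525).
Claim 2 — $984: fully absorbed by the deductible. Cost to patient: $984. OOP to date $1,509.
Claim 3 — $1,377: deductible takes $41, $1,336 remains; patient's 10% is $133.60. Patient pays $174.60; OOP now $1,683.60.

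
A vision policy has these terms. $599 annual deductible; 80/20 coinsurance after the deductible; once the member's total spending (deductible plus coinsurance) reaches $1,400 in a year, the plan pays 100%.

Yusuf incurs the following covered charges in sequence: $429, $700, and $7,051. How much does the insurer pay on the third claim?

#1 ($429): entire amount goes to the deductible. Member pays $429; OOP now $429. Plan pays $429 − $429 = $0.
#2 ($700): $170 finishes the deductible; $530 goes to coinsurance; 20% of $530 = $106. Member pays $276; OOP now $705. Insurer: $700 − $276 = $424.
#3 ($7,051): deductible already satisfied, so member's share is 20% × $7,051 = $1,410.20. OOP would hit $2,115.20 > $1,400, so the cap limits the member to $1,400 − $705 = $695. Insurer: $7,051 − $695 = $6,356.

$6,356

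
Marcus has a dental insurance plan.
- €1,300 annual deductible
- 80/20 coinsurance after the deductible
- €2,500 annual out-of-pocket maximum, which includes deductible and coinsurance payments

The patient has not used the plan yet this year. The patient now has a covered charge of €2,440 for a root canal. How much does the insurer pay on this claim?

Deductible not yet touched, so the first €1,300 of the bill goes to the deductible.
The remaining €1,140 (= €2,440 − €1,300) moves to coinsurance.
Coinsurance: €1,140 × 20% = €228.
So the patient owes €1,300 + €228 = €1,528 before any cap.
Total out-of-pocket so far would be €0 + €1,528 = €1,528, below the €2,500 cap — no reduction.
Insurer pays the balance: €2,440 − €1,528 = €912.

€912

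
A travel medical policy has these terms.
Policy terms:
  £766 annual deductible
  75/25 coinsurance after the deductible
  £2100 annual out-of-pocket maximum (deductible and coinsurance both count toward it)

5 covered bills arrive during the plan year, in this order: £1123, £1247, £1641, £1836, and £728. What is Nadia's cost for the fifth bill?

£63.75

#1 (£1123): deductible takes £766, £357 remains; 25% of £357 = £89.25. Traveler pays £855.25; OOP now £855.25.
#2 (£1247): deductible already satisfied, so traveler's share is 25% × £1247 = £311.75. Traveler owes £311.75 (running OOP £1167).
#3 (£1641): deductible met; 25% of £1641 = £410.25. Cost to traveler: £410.25. OOP to date £1577.25.
#4 (£1836): 25% coinsurance on £1836 = £459. Traveler pays £459; OOP now £2036.25.
#5 (£728): deductible met; 25% of £728 = £182. Adding that to £2036.25 gives £2218.25, past the £2100 cap; traveler pays only £2100 − £2036.25 = £63.75.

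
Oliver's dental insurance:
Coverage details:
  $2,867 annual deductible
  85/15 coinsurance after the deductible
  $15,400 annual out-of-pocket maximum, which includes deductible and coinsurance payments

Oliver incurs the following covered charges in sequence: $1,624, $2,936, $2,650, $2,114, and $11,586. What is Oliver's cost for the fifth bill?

$1,737.90

Bill 1, $1,624: all of it applies to the deductible. Patient pays $1,624; OOP now $1,624.
Bill 2, $2,936: $1,243 finishes the deductible; $1,693 goes to coinsurance; patient's 15% is $253.95. Patient owes $1,496.95 (running OOP $3,120.95).
Bill 3, $2,650: deductible met; 15% of $2,650 = $397.50. Patient owes $397.50 (running OOP $3,518.45).
Bill 4, $2,114: 15% coinsurance on $2,114 = $317.10. Cost to patient: $317.10. OOP to date $3,835.55.
Bill 5, $11,586: 15% coinsurance on $11,586 = $1,737.90. Cost to patient: $1,737.90. OOP to date $5,573.45.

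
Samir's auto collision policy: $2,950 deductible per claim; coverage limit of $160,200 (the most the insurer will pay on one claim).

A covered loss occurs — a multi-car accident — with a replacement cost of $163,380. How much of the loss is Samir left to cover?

$3,180

After the deductible, $163,380 − $2,950 = $160,430 remains.
$160,430 exceeds the $160,200 limit, so the insurer pays the limit: $160,200.
Driver's share is the uncovered remainder: $163,380 − $160,200 = $3,180.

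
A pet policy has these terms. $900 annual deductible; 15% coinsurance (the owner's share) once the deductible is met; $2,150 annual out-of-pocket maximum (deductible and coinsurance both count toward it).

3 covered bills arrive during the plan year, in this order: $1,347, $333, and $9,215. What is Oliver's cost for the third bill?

$1,133

Bill 1, $1,347: $900 finishes the deductible; $447 goes to coinsurance; coinsurance $447 × 15% = $67.05. Owner pays $967.05; OOP now $967.05.
Bill 2, $333: 15% coinsurance on $333 = $49.95. Owner pays $49.95; OOP now $1,017.
Bill 3, $9,215: deductible met; 15% of $9,215 = $1,382.25. OOP would hit $2,399.25 > $2,150, so the cap limits the owner to $2,150 − $1,017 = $1,133.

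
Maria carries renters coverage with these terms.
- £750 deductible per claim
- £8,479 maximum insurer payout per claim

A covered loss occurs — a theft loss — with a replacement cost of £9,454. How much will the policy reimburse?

£8,479

Less the £750 deductible: £9,454 − £750 = £8,704.
£8,704 exceeds the £8,479 limit, so the insurer pays the limit: £8,479.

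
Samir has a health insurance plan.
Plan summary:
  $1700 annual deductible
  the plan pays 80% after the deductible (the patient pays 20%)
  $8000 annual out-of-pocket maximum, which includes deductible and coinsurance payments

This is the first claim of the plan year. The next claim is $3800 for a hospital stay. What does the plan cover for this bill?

Nothing has been paid toward the $1700 deductible, so the first $1700 of this charge is applied there.
That leaves $3800 − $1700 = $2100 for coinsurance.
Patient's 20% share of $2100 is $420.
That puts the patient's cost at $1700 + $420 = $2120 before any cap.
Total out-of-pocket so far would be $0 + $2120 = $2120, below the $8000 cap — no reduction.
Insurer pays the balance: $3800 − $2120 = $1680.

$1680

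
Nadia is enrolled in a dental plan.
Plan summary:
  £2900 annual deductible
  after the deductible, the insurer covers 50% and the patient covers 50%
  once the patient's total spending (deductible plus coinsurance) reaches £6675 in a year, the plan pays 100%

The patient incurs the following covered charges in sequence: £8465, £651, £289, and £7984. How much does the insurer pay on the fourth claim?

£7461.50

Claim 1 — £8465: £2900 to deductible, leaving £5565; 50% of £5565 = £2782.50. Cost to patient: £5682.50. OOP to date £5682.50. Insurer: £8465 − £5682.50 = £2782.50.
Claim 2 — £651: 50% coinsurance on £651 = £325.50. Cost to patient: £325.50. OOP to date £6008. Insurer: £651 − £325.50 = £325.50.
Claim 3 — £289: deductible met; 50% of £289 = £144.50. Patient owes £144.50 (running OOP £6152.50). Plan pays £289 − £144.50 = £144.50.
Claim 4 — £7984: 50% coinsurance on £7984 = £3992. Adding that to £6152.50 gives £10144.50, past the £6675 cap; patient pays only £6675 − £6152.50 = £522.50. Plan pays £7984 − £522.50 = £7461.50.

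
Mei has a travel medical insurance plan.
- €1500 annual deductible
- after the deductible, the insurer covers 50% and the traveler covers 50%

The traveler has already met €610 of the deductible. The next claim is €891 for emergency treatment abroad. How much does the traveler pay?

€890.50

€610 of the €1500 deductible is already met, leaving €890.
After the €890 deductible portion, €891 − €890 = €1 is subject to coinsurance.
50% of €1 = €0.50 falls to the traveler.
That puts the traveler's cost at €890 + €0.50 = €890.50.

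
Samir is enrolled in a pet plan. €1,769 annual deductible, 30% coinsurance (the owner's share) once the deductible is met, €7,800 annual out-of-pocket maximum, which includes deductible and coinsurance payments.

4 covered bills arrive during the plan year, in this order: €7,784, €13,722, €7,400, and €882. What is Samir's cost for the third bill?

€109.90

#1 (€7,784): €1,769 to deductible, leaving €6,015; owner's 30% is €1,804.50. Owner owes €3,573.50 (running OOP €3,573.50).
#2 (€13,722): deductible met; 30% of €13,722 = €4,116.60. Cost to owner: €4,116.60. OOP to date €7,690.10.
#3 (€7,400): deductible met; 30% of €7,400 = €2,220. Adding that to €7,690.10 gives €9,910.10, past the €7,800 cap; owner pays only €7,800 − €7,690.10 = €109.90.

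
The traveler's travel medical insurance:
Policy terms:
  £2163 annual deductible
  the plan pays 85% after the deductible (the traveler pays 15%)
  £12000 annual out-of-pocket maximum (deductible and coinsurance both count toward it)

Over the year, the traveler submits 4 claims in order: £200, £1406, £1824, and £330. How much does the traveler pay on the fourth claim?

£49.50

Bill 1, £200: entire amount goes to the deductible. Cost to traveler: £200. OOP to date £200.
Bill 2, £1406: all of it applies to the deductible. Cost to traveler: £1406. OOP to date £1606.
Bill 3, £1824: deductible takes £557, £1267 remains; 15% of £1267 = £190.05. Cost to traveler: £747.05. OOP to date £2353.05.
Bill 4, £330: deductible met; 15% of £330 = £49.50. Cost to traveler: £49.50. OOP to date £2402.55.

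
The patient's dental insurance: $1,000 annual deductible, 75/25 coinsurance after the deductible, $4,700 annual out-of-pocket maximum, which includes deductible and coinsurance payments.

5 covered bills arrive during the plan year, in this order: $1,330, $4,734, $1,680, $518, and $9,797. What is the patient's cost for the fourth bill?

Claim 1 — $1,330: $1,000 finishes the deductible; $330 goes to coinsurance; patient's 25% is $82.50. Cost to patient: $1,082.50. OOP to date $1,082.50.
Claim 2 — $4,734: 25% coinsurance on $4,734 = $1,183.50. Cost to patient: $1,183.50. OOP to date $2,266.
Claim 3 — $1,680: deductible met; 25% of $1,680 = $420. Patient pays $420; OOP now $2,686.
Claim 4 — $518: deductible met; 25% of $518 = $129.50. Patient owes $129.50 (running OOP $2,815.50).

$129.50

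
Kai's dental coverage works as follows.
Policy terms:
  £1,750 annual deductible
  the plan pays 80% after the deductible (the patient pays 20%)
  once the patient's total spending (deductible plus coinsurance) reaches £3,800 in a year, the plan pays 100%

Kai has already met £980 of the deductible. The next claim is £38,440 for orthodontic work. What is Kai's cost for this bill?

£2,820

£980 of the £1,750 deductible is already met, leaving £770.
The remaining £37,670 (= £38,440 − £770) moves to coinsurance.
Coinsurance: £37,670 × 20% = £7,534.
That puts the patient's cost at £770 + £7,534 = £8,304 before any cap.
Year-to-date out-of-pocket would reach £980 + £8,304 = £9,284, above the £3,800 maximum, so the patient pays only £3,800 − £980 = £2,820.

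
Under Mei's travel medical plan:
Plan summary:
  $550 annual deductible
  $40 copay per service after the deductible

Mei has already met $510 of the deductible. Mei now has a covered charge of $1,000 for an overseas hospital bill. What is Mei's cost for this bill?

Deductible still to meet: $550 − $510 = $40.
That leaves $1,000 − $40 = $960 for the copay.
Copay on this service: $40.
That puts the traveler's cost at $40 + $40 = $80.

$80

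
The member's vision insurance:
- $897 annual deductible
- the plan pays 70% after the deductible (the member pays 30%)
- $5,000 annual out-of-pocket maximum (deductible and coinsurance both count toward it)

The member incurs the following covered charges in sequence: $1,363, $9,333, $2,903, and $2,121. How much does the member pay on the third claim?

Bill 1, $1,363: $897 to deductible, leaving $466; member's 30% is $139.80. Cost to member: $1,036.80. OOP to date $1,036.80.
Bill 2, $9,333: deductible met; 30% of $9,333 = $2,799.90. Member pays $2,799.90; OOP now $3,836.70.
Bill 3, $2,903: deductible met; 30% of $2,903 = $870.90. Cost to member: $870.90. OOP to date $4,707.60.

$870.90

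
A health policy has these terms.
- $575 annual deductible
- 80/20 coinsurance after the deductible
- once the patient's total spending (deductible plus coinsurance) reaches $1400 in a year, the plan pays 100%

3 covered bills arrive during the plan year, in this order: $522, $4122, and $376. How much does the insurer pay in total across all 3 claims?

$3620

#1 ($522): entire amount goes to the deductible. Patient owes $522 (running OOP $522). Insurer: $522 − $522 = $0.
#2 ($4122): deductible takes $53, $4069 remains; 20% of $4069 = $813.80. Patient pays $866.80; OOP now $1388.80. Insurer: $4122 − $866.80 = $3255.20.
#3 ($376): deductible already satisfied, so patient's share is 20% × $376 = $75.20. That would push OOP to $1464, over the $1400 cap, so patient pays $1400 − $1388.80 = $11.20. Plan pays $376 − $11.20 = $364.80.
Insurer total: $0 + $3255.20 + $364.80 = $3620.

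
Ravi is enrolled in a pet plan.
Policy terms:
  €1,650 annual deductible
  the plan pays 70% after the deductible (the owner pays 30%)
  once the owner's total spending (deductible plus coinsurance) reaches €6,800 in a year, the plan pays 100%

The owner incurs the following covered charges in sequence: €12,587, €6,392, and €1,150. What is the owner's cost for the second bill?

Claim 1 (€12,587): €1,650 finishes the deductible; €10,937 goes to coinsurance; coinsurance €10,937 × 30% = €3,281.10. Cost to owner: €4,931.10. OOP to date €4,931.10.
Claim 2 (€6,392): 30% coinsurance on €6,392 = €1,917.60. That would push OOP to €6,848.70, over the €6,800 cap, so owner pays €6,800 − €4,931.10 = €1,868.90.

€1,868.90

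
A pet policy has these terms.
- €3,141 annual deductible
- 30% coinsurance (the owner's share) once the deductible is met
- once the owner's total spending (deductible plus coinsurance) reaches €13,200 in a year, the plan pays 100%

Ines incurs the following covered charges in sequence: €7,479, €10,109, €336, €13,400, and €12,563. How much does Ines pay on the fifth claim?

€1,604.10

#1 (€7,479): €3,141 finishes the deductible; €4,338 goes to coinsurance; owner's 30% is €1,301.40. Owner owes €4,442.40 (running OOP €4,442.40).
#2 (€10,109): deductible already satisfied, so owner's share is 30% × €10,109 = €3,032.70. Cost to owner: €3,032.70. OOP to date €7,475.10.
#3 (€336): deductible met; 30% of €336 = €100.80. Cost to owner: €100.80. OOP to date €7,575.90.
#4 (€13,400): deductible already satisfied, so owner's share is 30% × €13,400 = €4,020. Owner owes €4,020 (running OOP €11,595.90).
#5 (€12,563): 30% coinsurance on €12,563 = €3,768.90. Adding that to €11,595.90 gives €15,364.80, past the €13,200 cap; owner pays only €13,200 − €11,595.90 = €1,604.10.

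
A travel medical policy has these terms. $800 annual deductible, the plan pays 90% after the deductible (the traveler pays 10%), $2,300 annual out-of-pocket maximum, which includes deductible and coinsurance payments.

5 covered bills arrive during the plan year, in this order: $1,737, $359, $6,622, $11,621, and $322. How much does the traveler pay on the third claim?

$662.20

Claim 1 — $1,737: deductible takes $800, $937 remains; traveler's 10% is $93.70. Cost to traveler: $893.70. OOP to date $893.70.
Claim 2 — $359: 10% coinsurance on $359 = $35.90. Traveler pays $35.90; OOP now $929.60.
Claim 3 — $6,622: deductible met; 10% of $6,622 = $662.20. Traveler owes $662.20 (running OOP $1,591.80).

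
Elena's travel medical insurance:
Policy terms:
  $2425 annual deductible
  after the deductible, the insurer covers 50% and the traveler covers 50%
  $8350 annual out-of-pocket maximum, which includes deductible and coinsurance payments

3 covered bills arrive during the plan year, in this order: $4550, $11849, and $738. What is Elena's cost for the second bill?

$4862.50

#1 ($4550): $2425 finishes the deductible; $2125 goes to coinsurance; traveler's 50% is $1062.50. Traveler owes $3487.50 (running OOP $3487.50).
#2 ($11849): deductible met; 50% of $11849 = $5924.50. Adding that to $3487.50 gives $9412, past the $8350 cap; traveler pays only $8350 − $3487.50 = $4862.50.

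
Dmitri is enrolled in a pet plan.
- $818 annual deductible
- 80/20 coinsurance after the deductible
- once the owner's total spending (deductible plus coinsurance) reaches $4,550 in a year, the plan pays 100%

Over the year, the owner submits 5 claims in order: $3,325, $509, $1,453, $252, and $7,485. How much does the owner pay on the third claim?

Claim 1 — $3,325: deductible takes $818, $2,507 remains; 20% of $2,507 = $501.40. Cost to owner: $1,319.40. OOP to date $1,319.40.
Claim 2 — $509: deductible met; 20% of $509 = $101.80. Owner owes $101.80 (running OOP $1,421.20).
Claim 3 — $1,453: deductible already satisfied, so owner's share is 20% × $1,453 = $290.60. Owner owes $290.60 (running OOP $1,711.80).

$290.60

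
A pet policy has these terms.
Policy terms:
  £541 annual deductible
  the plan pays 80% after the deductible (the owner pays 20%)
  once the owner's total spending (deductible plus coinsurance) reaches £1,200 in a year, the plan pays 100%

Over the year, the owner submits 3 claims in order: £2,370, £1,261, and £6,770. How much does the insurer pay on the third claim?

£6,729

Claim 1 — £2,370: deductible takes £541, £1,829 remains; owner's 20% is £365.80. Owner pays £906.80; OOP now £906.80. Insurer: £2,370 − £906.80 = £1,463.20.
Claim 2 — £1,261: deductible met; 20% of £1,261 = £252.20. Owner pays £252.20; OOP now £1,159. Plan pays £1,261 − £252.20 = £1,008.80.
Claim 3 — £6,770: deductible already satisfied, so owner's share is 20% × £6,770 = £1,354. Adding that to £1,159 gives £2,513, past the £1,200 cap; owner pays only £1,200 − £1,159 = £41. Insurer: £6,770 − £41 = £6,729.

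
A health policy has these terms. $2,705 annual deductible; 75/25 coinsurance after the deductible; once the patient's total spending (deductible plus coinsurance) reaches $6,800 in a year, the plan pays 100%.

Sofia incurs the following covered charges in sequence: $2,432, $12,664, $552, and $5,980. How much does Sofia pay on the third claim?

Bill 1, $2,432: all of it applies to the deductible. Patient pays $2,432; OOP now $2,432.
Bill 2, $12,664: deductible takes $273, $12,391 remains; coinsurance $12,391 × 25% = $3,097.75. Cost to patient: $3,370.75. OOP to date $5,802.75.
Bill 3, $552: 25% coinsurance on $552 = $138. Patient pays $138; OOP now $5,940.75.

$138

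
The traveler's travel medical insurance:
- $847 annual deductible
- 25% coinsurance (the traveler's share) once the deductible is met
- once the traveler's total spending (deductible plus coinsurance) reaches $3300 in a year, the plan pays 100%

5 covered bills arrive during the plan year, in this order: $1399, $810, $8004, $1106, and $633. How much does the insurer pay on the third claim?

$6003

Claim 1 ($1399): deductible takes $847, $552 remains; 25% of $552 = $138. Traveler owes $985 (running OOP $985). Plan pays $1399 − $985 = $414.
Claim 2 ($810): deductible already satisfied, so traveler's share is 25% × $810 = $202.50. Traveler pays $202.50; OOP now $1187.50. Insurer: $810 − $202.50 = $607.50.
Claim 3 ($8004): deductible met; 25% of $8004 = $2001. Cost to traveler: $2001. OOP to date $3188.50. Insurer: $8004 − $2001 = $6003.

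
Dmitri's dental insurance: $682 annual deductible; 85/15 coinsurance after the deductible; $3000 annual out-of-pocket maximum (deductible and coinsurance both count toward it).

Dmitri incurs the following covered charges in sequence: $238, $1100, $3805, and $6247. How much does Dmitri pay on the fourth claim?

$937.05

Claim 1 ($238): fully absorbed by the deductible. Cost to patient: $238. OOP to date $238.
Claim 2 ($1100): $444 finishes the deductible; $656 goes to coinsurance; coinsurance $656 × 15% = $98.40. Patient owes $542.40 (running OOP $780.40).
Claim 3 ($3805): 15% coinsurance on $3805 = $570.75. Cost to patient: $570.75. OOP to date $1351.15.
Claim 4 ($6247): 15% coinsurance on $6247 = $937.05. Cost to patient: $937.05. OOP to date $2288.20.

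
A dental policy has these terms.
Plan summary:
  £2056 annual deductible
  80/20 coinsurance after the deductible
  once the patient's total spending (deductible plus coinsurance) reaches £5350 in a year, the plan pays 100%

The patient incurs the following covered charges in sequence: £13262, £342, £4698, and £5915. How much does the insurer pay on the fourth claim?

Claim 1 — £13262: £2056 to deductible, leaving £11206; patient's 20% is £2241.20. Patient pays £4297.20; OOP now £4297.20. Insurer: £13262 − £4297.20 = £8964.80.
Claim 2 — £342: deductible met; 20% of £342 = £68.40. Patient owes £68.40 (running OOP £4365.60). Plan pays £342 − £68.40 = £273.60.
Claim 3 — £4698: deductible already satisfied, so patient's share is 20% × £4698 = £939.60. Patient owes £939.60 (running OOP £5305.20). Insurer: £4698 − £939.60 = £3758.40.
Claim 4 — £5915: deductible already satisfied, so patient's share is 20% × £5915 = £1183. That would push OOP to £6488.20, over the £5350 cap, so patient pays £5350 − £5305.20 = £44.80. Insurer: £5915 − £44.80 = £5870.20.

£5870.20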